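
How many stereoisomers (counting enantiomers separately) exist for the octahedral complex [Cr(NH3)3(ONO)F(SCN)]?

5

Working through the distinct placements yields 4 geometric isomers: NH3 mer (3 arrangements); NH3 fac (chiral).
One of these lacks any improper symmetry element and so occurs as an enantiomeric pair, giving 4 + 1 = 5 stereoisomers in total.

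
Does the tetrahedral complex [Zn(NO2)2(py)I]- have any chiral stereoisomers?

no

All four vertices of a tetrahedron are equivalent and mutually adjacent, so cis/trans isomerism cannot arise.
Only one geometric arrangement is possible.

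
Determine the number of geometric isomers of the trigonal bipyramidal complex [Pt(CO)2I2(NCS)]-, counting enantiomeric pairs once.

5

A trigonal bipyramid has two axial and three equatorial sites, which are chemically inequivalent.
Systematic enumeration (placing each ligand type in turn and discarding arrangements equivalent by rotation or reflection) gives 5 geometric isomers.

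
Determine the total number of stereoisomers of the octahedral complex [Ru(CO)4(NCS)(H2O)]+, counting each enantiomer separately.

2

An octahedron has six vertices in three trans pairs; every non-trans pair is cis.
There are 2 geometric isomers: NCS and H2O mutually trans; NCS and H2O mutually cis.
Each arrangement has an internal mirror plane or centre of symmetry, so none is chiral.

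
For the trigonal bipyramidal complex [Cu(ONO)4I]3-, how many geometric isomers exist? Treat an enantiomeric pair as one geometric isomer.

2

The distinct arrangements are (2 in all): I axial; I equatorial.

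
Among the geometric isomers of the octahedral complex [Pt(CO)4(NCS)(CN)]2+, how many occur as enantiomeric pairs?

The six octahedral sites form three mutually perpendicular trans pairs.
There are 2 geometric isomers: NCS and CN mutually cis; NCS and CN mutually trans.
Each arrangement has an internal mirror plane or centre of symmetry, so none is chiral.

0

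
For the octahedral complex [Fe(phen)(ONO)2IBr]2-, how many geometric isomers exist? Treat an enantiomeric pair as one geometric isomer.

4

Each phen is bidentate and must span two cis positions.
There are 4 geometric isomers: ONO cis (3 arrangements, 2 chiral); ONO trans.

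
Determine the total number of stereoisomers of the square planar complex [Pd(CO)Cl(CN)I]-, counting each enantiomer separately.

A square has two trans pairs of vertices; adjacent vertices are cis.
There are 3 geometric isomers: (CN/Cl trans, CO/I trans); (CN/I trans, CO/Cl trans); (CN/CO trans, Cl/I trans).
Each arrangement has an internal mirror plane or centre of symmetry, so none is chiral.

3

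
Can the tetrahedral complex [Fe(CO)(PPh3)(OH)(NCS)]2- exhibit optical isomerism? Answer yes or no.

All four vertices of a tetrahedron are equivalent and mutually adjacent, so cis/trans isomerism cannot arise.
Only one geometric arrangement is possible; it has no improper symmetry element, so it exists as a pair of enantiomers (2 stereoisomers).

yes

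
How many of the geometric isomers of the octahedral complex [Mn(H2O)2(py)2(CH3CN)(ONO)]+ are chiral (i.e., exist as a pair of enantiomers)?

The six octahedral sites form three mutually perpendicular trans pairs.
Systematic placement gives 6 geometric isomers: H2O cis, py trans; H2O cis, py cis (3 arrangements, 2 chiral); H2O trans, py trans; H2O trans, py cis.
Of these, 2 lack any improper symmetry element and so occur as enantiomeric pairs, giving 6 + 2 = 8 stereoisomers in total.

2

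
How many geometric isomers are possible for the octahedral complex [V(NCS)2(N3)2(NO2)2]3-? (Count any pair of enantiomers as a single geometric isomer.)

An octahedron has six vertices in three trans pairs; every non-trans pair is cis.
Working through the distinct placements yields 5 geometric isomers: NCS trans, N3 trans, NO2 trans; NCS cis, N3 trans, NO2 cis; NCS cis, N3 cis, NO2 trans; NCS cis, N3 cis, NO2 cis (chiral); NCS trans, N3 cis, NO2 cis.

5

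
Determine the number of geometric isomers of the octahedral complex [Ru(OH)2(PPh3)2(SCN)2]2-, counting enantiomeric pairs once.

5

An octahedron has six vertices in three trans pairs; every non-trans pair is cis.
Systematic placement gives 5 geometric isomers: OH trans, PPh3 trans, SCN trans; OH trans, PPh3 cis, SCN cis; OH cis, PPh3 cis, SCN trans; OH cis, PPh3 cis, SCN cis (chiral); OH cis, PPh3 trans, SCN cis.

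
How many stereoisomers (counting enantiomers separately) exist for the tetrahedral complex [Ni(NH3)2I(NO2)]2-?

1

All four vertices of a tetrahedron are equivalent and mutually adjacent, so cis/trans isomerism cannot arise.
Only one geometric arrangement is possible.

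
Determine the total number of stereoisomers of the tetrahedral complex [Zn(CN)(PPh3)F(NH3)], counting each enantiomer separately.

In a tetrahedral complex all four positions are equivalent and every pair of ligands is adjacent — there is no cis/trans distinction.
Only one geometric arrangement is possible; it has no improper symmetry element, so it exists as a pair of enantiomers (2 stereoisomers).

2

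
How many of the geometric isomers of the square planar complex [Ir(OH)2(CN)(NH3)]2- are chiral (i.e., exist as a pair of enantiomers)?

0

A square has two trans pairs of vertices; adjacent vertices are cis.
There are 2 geometric isomers: OH cis; OH trans.
Each arrangement has an internal mirror plane or centre of symmetry, so none is chiral.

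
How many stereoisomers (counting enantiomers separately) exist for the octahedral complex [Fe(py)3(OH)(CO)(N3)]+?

The six octahedral sites form three mutually perpendicular trans pairs.
Systematic placement gives 4 geometric isomers: py mer (3 arrangements); py fac (chiral).
One of these lacks any improper symmetry element and so occurs as an enantiomeric pair, giving 4 + 1 = 5 stereoisomers in total.

5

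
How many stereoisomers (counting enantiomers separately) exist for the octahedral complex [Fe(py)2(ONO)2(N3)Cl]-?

In an octahedral complex each vertex has one trans partner and four cis neighbours.
Systematic placement gives 6 geometric isomers: py trans, ONO trans; py cis, ONO cis (3 arrangements, 2 chiral); py trans, ONO cis; py cis, ONO trans.
Of these, 2 lack any improper symmetry element and so occur as enantiomeric pairs, giving 6 + 2 = 8 stereoisomers in total.

8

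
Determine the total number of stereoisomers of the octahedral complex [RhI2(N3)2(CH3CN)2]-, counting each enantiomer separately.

6

An octahedron has six vertices in three trans pairs; every non-trans pair is cis.
Systematic placement gives 5 geometric isomers: I trans, N3 trans, CH3CN trans; I cis, N3 cis, CH3CN trans; I cis, N3 trans, CH3CN cis; I cis, N3 cis, CH3CN cis (chiral); I trans, N3 cis, CH3CN cis.
One of these lacks any improper symmetry element and so occurs as an enantiomeric pair, giving 5 + 1 = 6 stereoisomers in total.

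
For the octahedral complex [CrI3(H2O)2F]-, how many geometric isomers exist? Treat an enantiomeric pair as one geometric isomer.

An octahedron has six vertices in three trans pairs; every non-trans pair is cis.
Working through the distinct placements yields 3 geometric isomers: I mer, H2O cis; I mer, H2O trans; I fac, H2O cis.

3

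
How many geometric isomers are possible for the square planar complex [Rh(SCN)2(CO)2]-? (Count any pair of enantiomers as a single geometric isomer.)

In a square planar complex each vertex has one trans partner and two cis neighbours.
There are 2 geometric isomers: SCN cis; SCN trans.

2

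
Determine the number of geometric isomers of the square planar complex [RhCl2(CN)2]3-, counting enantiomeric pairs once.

2

In a square planar complex each vertex has one trans partner and two cis neighbours.
Working through the distinct placements yields 2 geometric isomers: Cl cis; Cl trans.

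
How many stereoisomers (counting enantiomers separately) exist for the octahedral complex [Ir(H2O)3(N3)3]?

Systematic placement gives 2 geometric isomers: H2O mer; H2O fac.
Each arrangement has an internal mirror plane or centre of symmetry, so none is chiral.

2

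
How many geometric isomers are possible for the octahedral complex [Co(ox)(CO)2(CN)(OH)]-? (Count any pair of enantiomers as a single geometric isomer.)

4

Each ox is bidentate and must span two cis positions.
The distinct arrangements are (4 in all): CO cis (3 arrangements, 2 chiral); CO trans.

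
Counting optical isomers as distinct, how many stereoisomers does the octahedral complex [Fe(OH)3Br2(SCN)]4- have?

3

The six octahedral sites form three mutually perpendicular trans pairs.
There are 3 geometric isomers: OH mer, Br trans; OH fac, Br cis; OH mer, Br cis.
Each arrangement has an internal mirror plane or centre of symmetry, so none is chiral.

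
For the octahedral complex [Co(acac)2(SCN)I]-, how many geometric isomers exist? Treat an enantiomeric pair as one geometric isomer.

In an octahedral complex each vertex has one trans partner and four cis neighbours.
Each acac is bidentate and must span two cis positions.
Working through the distinct placements yields 2 geometric isomers: SCN and I mutually trans; SCN and I mutually cis (chiral).

2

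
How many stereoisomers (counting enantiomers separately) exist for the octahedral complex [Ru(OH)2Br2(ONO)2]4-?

In an octahedral complex each vertex has one trans partner and four cis neighbours.
There are 5 geometric isomers: OH trans, Br trans, ONO trans; OH cis, Br trans, ONO cis; OH cis, Br cis, ONO trans; OH cis, Br cis, ONO cis (chiral); OH trans, Br cis, ONO cis.
One of these lacks any improper symmetry element and so occurs as an enantiomeric pair, giving 5 + 1 = 6 stereoisomers in total.

6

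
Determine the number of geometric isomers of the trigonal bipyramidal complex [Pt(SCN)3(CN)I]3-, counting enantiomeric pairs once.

In a trigonal bipyramid the two axial positions differ from the three equatorial ones.
The distinct arrangements are (4 in all): CN axial, I axial; CN axial, I equatorial; CN equatorial, I axial; CN equatorial, I equatorial.

4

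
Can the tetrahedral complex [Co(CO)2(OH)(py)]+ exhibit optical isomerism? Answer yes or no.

no

All four vertices of a tetrahedron are equivalent and mutually adjacent, so cis/trans isomerism cannot arise.
Only one geometric arrangement is possible.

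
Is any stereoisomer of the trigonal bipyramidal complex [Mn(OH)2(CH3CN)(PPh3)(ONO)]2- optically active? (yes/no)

yes

In a trigonal bipyramid the two axial positions differ from the three equatorial ones.
Placing the ligands in turn and identifying arrangements related by rotation or reflection leaves 7 distinct geometric isomers.
Of these, 3 lack any improper symmetry element and so occur as enantiomeric pairs, giving 7 + 3 = 10 stereoisomers in total.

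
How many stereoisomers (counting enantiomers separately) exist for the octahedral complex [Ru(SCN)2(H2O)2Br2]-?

6

In an octahedral complex each vertex has one trans partner and four cis neighbours.
Working through the distinct placements yields 5 geometric isomers: SCN trans, H2O trans, Br trans; SCN cis, H2O cis, Br trans; SCN trans, H2O cis, Br cis; SCN cis, H2O cis, Br cis (chiral); SCN cis, H2O trans, Br cis.
One of these lacks any improper symmetry element and so occurs as an enantiomeric pair, giving 5 + 1 = 6 stereoisomers in total.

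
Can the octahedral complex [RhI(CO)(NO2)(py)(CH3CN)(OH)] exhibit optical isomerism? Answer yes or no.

An octahedron has six vertices in three trans pairs; every non-trans pair is cis.
Placing the ligands in turn and identifying arrangements related by rotation or reflection leaves 15 distinct geometric isomers.
Of these, 15 lack any improper symmetry element and so occur as enantiomeric pairs, giving 15 + 15 = 30 stereoisomers in total.

yes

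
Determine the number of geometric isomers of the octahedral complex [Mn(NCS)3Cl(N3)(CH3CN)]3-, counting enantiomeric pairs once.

4

An octahedron has six vertices in three trans pairs; every non-trans pair is cis.
There are 4 geometric isomers: NCS mer (3 arrangements); NCS fac (chiral).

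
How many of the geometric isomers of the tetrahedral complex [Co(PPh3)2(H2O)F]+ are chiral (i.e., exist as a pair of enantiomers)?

0

In a tetrahedral complex all four positions are equivalent and every pair of ligands is adjacent — there is no cis/trans distinction.
Only one geometric arrangement is possible.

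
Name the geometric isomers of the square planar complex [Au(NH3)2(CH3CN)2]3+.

cis and trans

A square has two trans pairs of vertices; adjacent vertices are cis.
The distinct arrangements are (2 in all): NH3 cis; NH3 trans.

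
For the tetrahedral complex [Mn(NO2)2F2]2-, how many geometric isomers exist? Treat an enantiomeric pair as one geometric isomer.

All four vertices of a tetrahedron are equivalent and mutually adjacent, so cis/trans isomerism cannot arise.
Only one geometric arrangement is possible.

1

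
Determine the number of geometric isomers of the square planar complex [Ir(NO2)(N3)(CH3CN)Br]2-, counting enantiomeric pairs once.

3

A square has two trans pairs of vertices; adjacent vertices are cis.
The distinct arrangements are (3 in all): (Br/N3 trans, CH3CN/NO2 trans); (Br/NO2 trans, CH3CN/N3 trans); (Br/CH3CN trans, N3/NO2 trans).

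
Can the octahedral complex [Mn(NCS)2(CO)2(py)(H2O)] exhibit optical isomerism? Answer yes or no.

The six octahedral sites form three mutually perpendicular trans pairs.
There are 6 geometric isomers: NCS cis, CO trans; NCS trans, CO trans; NCS cis, CO cis (3 arrangements, 2 chiral); NCS trans, CO cis.
Of these, 2 lack any improper symmetry element and so occur as enantiomeric pairs, giving 6 + 2 = 8 stereoisomers in total.

yes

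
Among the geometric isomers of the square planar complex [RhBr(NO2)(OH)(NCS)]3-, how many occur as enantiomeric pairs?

A square has two trans pairs of vertices; adjacent vertices are cis.
Working through the distinct placements yields 3 geometric isomers: (Br/NO2 trans, NCS/OH trans); (Br/OH trans, NCS/NO2 trans); (Br/NCS trans, NO2/OH trans).
Each arrangement has an internal mirror plane or centre of symmetry, so none is chiral.

0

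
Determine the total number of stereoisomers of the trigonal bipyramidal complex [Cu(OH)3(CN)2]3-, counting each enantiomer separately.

In a trigonal bipyramid the two axial positions differ from the three equatorial ones.
There are 3 geometric isomers: CN both axial; CN one axial, one equatorial; CN both equatorial.
Each arrangement has an internal mirror plane or centre of symmetry, so none is chiral.

3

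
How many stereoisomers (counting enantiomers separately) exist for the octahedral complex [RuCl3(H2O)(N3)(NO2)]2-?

5

An octahedron has six vertices in three trans pairs; every non-trans pair is cis.
Working through the distinct placements yields 4 geometric isomers: Cl mer (3 arrangements); Cl fac (chiral).
One of these lacks any improper symmetry element and so occurs as an enantiomeric pair, giving 4 + 1 = 5 stereoisomers in total.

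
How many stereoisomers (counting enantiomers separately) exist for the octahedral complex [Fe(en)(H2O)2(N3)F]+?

6

In an octahedral complex each vertex has one trans partner and four cis neighbours.
Each en is bidentate and must span two cis positions.
There are 4 geometric isomers: H2O cis (3 arrangements, 2 chiral); H2O trans.
Of these, 2 lack any improper symmetry element and so occur as enantiomeric pairs, giving 4 + 2 = 6 stereoisomers in total.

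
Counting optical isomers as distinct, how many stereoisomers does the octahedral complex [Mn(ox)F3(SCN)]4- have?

2

The six octahedral sites form three mutually perpendicular trans pairs.
Each ox is bidentate and must span two cis positions.
There are 2 geometric isomers: F mer; F fac.
Each arrangement has an internal mirror plane or centre of symmetry, so none is chiral.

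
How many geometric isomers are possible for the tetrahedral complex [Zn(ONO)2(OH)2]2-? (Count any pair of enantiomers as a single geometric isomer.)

1

In a tetrahedral complex all four positions are equivalent and every pair of ligands is adjacent — there is no cis/trans distinction.
Only one geometric arrangement is possible.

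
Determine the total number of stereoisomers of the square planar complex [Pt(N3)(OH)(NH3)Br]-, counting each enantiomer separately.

3

The distinct arrangements are (3 in all): (Br/NH3 trans, N3/OH trans); (Br/OH trans, N3/NH3 trans); (Br/N3 trans, NH3/OH trans).
Each arrangement has an internal mirror plane or centre of symmetry, so none is chiral.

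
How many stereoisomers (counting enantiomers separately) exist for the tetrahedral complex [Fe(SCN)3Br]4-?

1

All four vertices of a tetrahedron are equivalent and mutually adjacent, so cis/trans isomerism cannot arise.
Only one geometric arrangement is possible.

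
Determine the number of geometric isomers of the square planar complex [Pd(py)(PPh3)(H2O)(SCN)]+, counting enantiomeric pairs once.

In a square planar complex each vertex has one trans partner and two cis neighbours.
Systematic placement gives 3 geometric isomers: (H2O/SCN trans, PPh3/py trans); (H2O/py trans, PPh3/SCN trans); (H2O/PPh3 trans, SCN/py trans).

3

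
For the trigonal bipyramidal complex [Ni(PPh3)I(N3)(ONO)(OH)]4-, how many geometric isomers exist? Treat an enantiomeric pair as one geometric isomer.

Exhaustive case analysis gives 10 geometric isomers.

10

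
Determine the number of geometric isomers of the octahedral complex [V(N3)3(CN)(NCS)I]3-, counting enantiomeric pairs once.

4

In an octahedral complex each vertex has one trans partner and four cis neighbours.
Systematic placement gives 4 geometric isomers: N3 mer (3 arrangements); N3 fac (chiral).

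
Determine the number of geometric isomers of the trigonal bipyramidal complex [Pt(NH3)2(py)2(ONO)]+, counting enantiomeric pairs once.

5

A trigonal bipyramid has two axial and three equatorial sites, which are chemically inequivalent.
Placing the ligands in turn and identifying arrangements related by rotation or reflection leaves 5 distinct geometric isomers.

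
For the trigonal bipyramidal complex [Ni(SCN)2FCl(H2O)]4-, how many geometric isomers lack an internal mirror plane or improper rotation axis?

Exhaustive case analysis gives 7 geometric isomers.
Of these, 3 lack any improper symmetry element and so occur as enantiomeric pairs, giving 7 + 3 = 10 stereoisomers in total.

3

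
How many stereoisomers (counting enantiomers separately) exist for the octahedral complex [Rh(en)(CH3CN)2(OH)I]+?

The six octahedral sites form three mutually perpendicular trans pairs.
Each en is bidentate and must span two cis positions.
There are 4 geometric isomers: CH3CN trans; CH3CN cis (3 arrangements, 2 chiral).
Of these, 2 lack any improper symmetry element and so occur as enantiomeric pairs, giving 4 + 2 = 6 stereoisomers in total.

6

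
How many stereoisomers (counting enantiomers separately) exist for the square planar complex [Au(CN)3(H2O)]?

Only one geometric arrangement is possible.

1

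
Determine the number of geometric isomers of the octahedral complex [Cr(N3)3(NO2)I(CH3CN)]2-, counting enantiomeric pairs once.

Working through the distinct placements yields 4 geometric isomers: N3 mer (3 arrangements); N3 fac (chiral).

4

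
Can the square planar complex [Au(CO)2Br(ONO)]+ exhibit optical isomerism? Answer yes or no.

no

In a square planar complex each vertex has one trans partner and two cis neighbours.
Systematic placement gives 2 geometric isomers: CO cis; CO trans.
Each arrangement has an internal mirror plane or centre of symmetry, so none is chiral.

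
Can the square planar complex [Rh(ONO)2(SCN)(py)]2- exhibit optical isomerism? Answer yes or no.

no

In a square planar complex each vertex has one trans partner and two cis neighbours.
The distinct arrangements are (2 in all): ONO cis; ONO trans.
Each arrangement has an internal mirror plane or centre of symmetry, so none is chiral.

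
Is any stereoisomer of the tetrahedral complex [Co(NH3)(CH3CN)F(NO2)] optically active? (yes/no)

yes

In a tetrahedral complex all four positions are equivalent and every pair of ligands is adjacent — there is no cis/trans distinction.
Only one geometric arrangement is possible; it has no improper symmetry element, so it exists as a pair of enantiomers (2 stereoisomers).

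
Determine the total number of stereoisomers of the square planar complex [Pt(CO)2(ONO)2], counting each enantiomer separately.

2

In a square planar complex each vertex has one trans partner and two cis neighbours.
Systematic placement gives 2 geometric isomers: CO cis; CO trans.
Each arrangement has an internal mirror plane or centre of symmetry, so none is chiral.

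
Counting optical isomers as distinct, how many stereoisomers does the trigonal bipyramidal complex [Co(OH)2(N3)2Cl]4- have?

In a trigonal bipyramid the two axial positions differ from the three equatorial ones.
Systematic enumeration (placing each ligand type in turn and discarding arrangements equivalent by rotation or reflection) gives 5 geometric isomers.
One of these lacks any improper symmetry element and so occurs as an enantiomeric pair, giving 5 + 1 = 6 stereoisomers in total.

6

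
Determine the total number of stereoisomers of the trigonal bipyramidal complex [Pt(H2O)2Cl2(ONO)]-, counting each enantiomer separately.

6

In a trigonal bipyramid the two axial positions differ from the three equatorial ones.
Exhaustive case analysis gives 5 geometric isomers.
One of these lacks any improper symmetry element and so occurs as an enantiomeric pair, giving 5 + 1 = 6 stereoisomers in total.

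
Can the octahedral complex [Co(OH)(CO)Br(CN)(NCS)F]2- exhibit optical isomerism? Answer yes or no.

An octahedron has six vertices in three trans pairs; every non-trans pair is cis.
Exhaustive case analysis gives 15 geometric isomers.
Of these, 15 lack any improper symmetry element and so occur as enantiomeric pairs, giving 15 + 15 = 30 stereoisomers in total.

yes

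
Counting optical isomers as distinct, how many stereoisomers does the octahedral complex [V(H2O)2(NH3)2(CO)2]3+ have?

The six octahedral sites form three mutually perpendicular trans pairs.
Systematic placement gives 5 geometric isomers: H2O trans, NH3 trans, CO trans; H2O cis, NH3 cis, CO trans; H2O cis, NH3 trans, CO cis; H2O cis, NH3 cis, CO cis (chiral); H2O trans, NH3 cis, CO cis.
One of these lacks any improper symmetry element and so occurs as an enantiomeric pair, giving 5 + 1 = 6 stereoisomers in total.

6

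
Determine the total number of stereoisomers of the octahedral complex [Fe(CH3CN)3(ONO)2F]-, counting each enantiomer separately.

3

The six octahedral sites form three mutually perpendicular trans pairs.
There are 3 geometric isomers: CH3CN mer, ONO trans; CH3CN mer, ONO cis; CH3CN fac, ONO cis.
Each arrangement has an internal mirror plane or centre of symmetry, so none is chiral.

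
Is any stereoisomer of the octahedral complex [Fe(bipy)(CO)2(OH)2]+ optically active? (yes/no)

An octahedron has six vertices in three trans pairs; every non-trans pair is cis.
Each bipy is bidentate and must span two cis positions.
There are 3 geometric isomers: CO trans, OH cis; CO cis, OH cis (chiral); CO cis, OH trans.
One of these lacks any improper symmetry element and so occurs as an enantiomeric pair, giving 3 + 1 = 4 stereoisomers in total.

yes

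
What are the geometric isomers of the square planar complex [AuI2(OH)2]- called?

In a square planar complex each vertex has one trans partner and two cis neighbours.
The distinct arrangements are (2 in all): I cis; I trans.

cis and trans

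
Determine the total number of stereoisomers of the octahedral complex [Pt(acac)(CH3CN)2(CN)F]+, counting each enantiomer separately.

6

Each acac is bidentate and must span two cis positions.
The distinct arrangements are (4 in all): CH3CN trans; CH3CN cis (3 arrangements, 2 chiral).
Of these, 2 lack any improper symmetry element and so occur as enantiomeric pairs, giving 4 + 2 = 6 stereoisomers in total.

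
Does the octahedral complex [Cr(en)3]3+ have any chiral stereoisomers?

yes

An octahedron has six vertices in three trans pairs; every non-trans pair is cis.
Each en is bidentate and must span two cis positions.
Only one geometric arrangement is possible; it has no improper symmetry element, so it exists as a pair of enantiomers (2 stereoisomers).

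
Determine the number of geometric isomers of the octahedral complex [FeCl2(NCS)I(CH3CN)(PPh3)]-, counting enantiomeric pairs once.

The six octahedral sites form three mutually perpendicular trans pairs.
Systematic enumeration (placing each ligand type in turn and discarding arrangements equivalent by rotation or reflection) gives 9 geometric isomers.

9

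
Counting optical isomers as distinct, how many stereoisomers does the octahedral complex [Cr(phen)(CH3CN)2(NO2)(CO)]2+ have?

The six octahedral sites form three mutually perpendicular trans pairs.
Each phen is bidentate and must span two cis positions.
Systematic placement gives 4 geometric isomers: CH3CN trans; CH3CN cis (3 arrangements, 2 chiral).
Of these, 2 lack any improper symmetry element and so occur as enantiomeric pairs, giving 4 + 2 = 6 stereoisomers in total.

6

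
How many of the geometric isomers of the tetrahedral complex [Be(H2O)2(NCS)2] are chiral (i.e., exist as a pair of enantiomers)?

0

Only one geometric arrangement is possible.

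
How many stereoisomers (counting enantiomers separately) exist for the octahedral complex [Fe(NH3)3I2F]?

3

Systematic placement gives 3 geometric isomers: NH3 mer, I cis; NH3 mer, I trans; NH3 fac, I cis.
Each arrangement has an internal mirror plane or centre of symmetry, so none is chiral.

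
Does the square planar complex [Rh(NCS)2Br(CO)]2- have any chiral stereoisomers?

no

Working through the distinct placements yields 2 geometric isomers: NCS cis; NCS trans.
Each arrangement has an internal mirror plane or centre of symmetry, so none is chiral.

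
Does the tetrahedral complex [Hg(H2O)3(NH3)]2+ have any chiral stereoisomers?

no

Only one geometric arrangement is possible.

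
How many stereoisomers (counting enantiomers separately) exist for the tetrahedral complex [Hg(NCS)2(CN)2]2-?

Only one geometric arrangement is possible.

1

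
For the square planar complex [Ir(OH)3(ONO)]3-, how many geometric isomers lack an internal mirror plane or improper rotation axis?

A square has two trans pairs of vertices; adjacent vertices are cis.
Only one geometric arrangement is possible.

0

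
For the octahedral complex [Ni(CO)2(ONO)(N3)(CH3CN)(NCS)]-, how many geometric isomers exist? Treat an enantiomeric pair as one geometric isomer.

9

The six octahedral sites form three mutually perpendicular trans pairs.
Placing the ligands in turn and identifying arrangements related by rotation or reflection leaves 9 distinct geometric isomers.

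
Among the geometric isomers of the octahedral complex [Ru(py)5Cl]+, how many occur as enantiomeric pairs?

In an octahedral complex each vertex has one trans partner and four cis neighbours.
Only one geometric arrangement is possible.

0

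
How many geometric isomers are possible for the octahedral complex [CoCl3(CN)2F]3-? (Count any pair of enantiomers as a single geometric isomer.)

In an octahedral complex each vertex has one trans partner and four cis neighbours.
The distinct arrangements are (3 in all): Cl mer, CN trans; Cl fac, CN cis; Cl mer, CN cis.

3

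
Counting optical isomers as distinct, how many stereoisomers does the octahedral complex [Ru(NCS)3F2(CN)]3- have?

3

In an octahedral complex each vertex has one trans partner and four cis neighbours.
Working through the distinct placements yields 3 geometric isomers: NCS mer, F cis; NCS mer, F trans; NCS fac, F cis.
Each arrangement has an internal mirror plane or centre of symmetry, so none is chiral.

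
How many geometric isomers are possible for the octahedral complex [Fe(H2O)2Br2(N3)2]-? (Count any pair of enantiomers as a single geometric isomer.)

In an octahedral complex each vertex has one trans partner and four cis neighbours.
Systematic placement gives 5 geometric isomers: H2O trans, Br trans, N3 trans; H2O cis, Br trans, N3 cis; H2O cis, Br cis, N3 trans; H2O cis, Br cis, N3 cis (chiral); H2O trans, Br cis, N3 cis.

5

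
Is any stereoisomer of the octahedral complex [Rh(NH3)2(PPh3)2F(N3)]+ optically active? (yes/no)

Systematic placement gives 6 geometric isomers: NH3 trans, PPh3 trans; NH3 cis, PPh3 cis (3 arrangements, 2 chiral); NH3 cis, PPh3 trans; NH3 trans, PPh3 cis.
Of these, 2 lack any improper symmetry element and so occur as enantiomeric pairs, giving 6 + 2 = 8 stereoisomers in total.

yes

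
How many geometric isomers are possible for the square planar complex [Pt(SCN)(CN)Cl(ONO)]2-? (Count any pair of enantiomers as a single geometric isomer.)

The distinct arrangements are (3 in all): (CN/ONO trans, Cl/SCN trans); (CN/SCN trans, Cl/ONO trans); (CN/Cl trans, ONO/SCN trans).

3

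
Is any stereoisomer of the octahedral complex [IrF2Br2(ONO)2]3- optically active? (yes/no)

yes

There are 5 geometric isomers: F trans, Br trans, ONO trans; F cis, Br trans, ONO cis; F cis, Br cis, ONO trans; F cis, Br cis, ONO cis (chiral); F trans, Br cis, ONO cis.
One of these lacks any improper symmetry element and so occurs as an enantiomeric pair, giving 5 + 1 = 6 stereoisomers in total.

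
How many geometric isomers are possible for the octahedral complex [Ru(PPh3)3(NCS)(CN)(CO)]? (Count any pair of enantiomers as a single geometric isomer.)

4

The six octahedral sites form three mutually perpendicular trans pairs.
There are 4 geometric isomers: PPh3 mer (3 arrangements); PPh3 fac (chiral).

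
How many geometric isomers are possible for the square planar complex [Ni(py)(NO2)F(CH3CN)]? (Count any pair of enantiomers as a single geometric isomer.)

Working through the distinct placements yields 3 geometric isomers: (CH3CN/NO2 trans, F/py trans); (CH3CN/py trans, F/NO2 trans); (CH3CN/F trans, NO2/py trans).

3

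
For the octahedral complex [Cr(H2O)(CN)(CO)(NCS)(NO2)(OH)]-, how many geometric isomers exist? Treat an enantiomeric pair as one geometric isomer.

In an octahedral complex each vertex has one trans partner and four cis neighbours.
Exhaustive case analysis gives 15 geometric isomers.

15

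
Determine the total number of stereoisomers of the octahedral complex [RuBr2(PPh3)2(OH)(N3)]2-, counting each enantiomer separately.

An octahedron has six vertices in three trans pairs; every non-trans pair is cis.
There are 6 geometric isomers: Br trans, PPh3 trans; Br trans, PPh3 cis; Br cis, PPh3 trans; Br cis, PPh3 cis (3 arrangements, 2 chiral).
Of these, 2 lack any improper symmetry element and so occur as enantiomeric pairs, giving 6 + 2 = 8 stereoisomers in total.

8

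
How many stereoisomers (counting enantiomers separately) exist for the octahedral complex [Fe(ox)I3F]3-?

The six octahedral sites form three mutually perpendicular trans pairs.
Each ox is bidentate and must span two cis positions.
There are 2 geometric isomers: I fac; I mer.
Each arrangement has an internal mirror plane or centre of symmetry, so none is chiral.

2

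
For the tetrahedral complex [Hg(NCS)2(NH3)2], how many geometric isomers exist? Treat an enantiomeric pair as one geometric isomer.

1

All four vertices of a tetrahedron are equivalent and mutually adjacent, so cis/trans isomerism cannot arise.
Only one geometric arrangement is possible.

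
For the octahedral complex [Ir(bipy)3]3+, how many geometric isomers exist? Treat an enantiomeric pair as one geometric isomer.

In an octahedral complex each vertex has one trans partner and four cis neighbours.
Each bipy is bidentate and must span two cis positions.
Only one geometric arrangement is possible; it has no improper symmetry element, so it exists as a pair of enantiomers (2 stereoisomers).

1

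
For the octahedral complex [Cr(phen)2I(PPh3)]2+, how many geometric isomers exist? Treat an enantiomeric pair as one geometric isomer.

Each phen is bidentate and must span two cis positions.
The distinct arrangements are (2 in all): I and PPh3 mutually trans; I and PPh3 mutually cis (chiral).

2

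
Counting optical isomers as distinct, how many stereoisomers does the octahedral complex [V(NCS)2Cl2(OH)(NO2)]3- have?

An octahedron has six vertices in three trans pairs; every non-trans pair is cis.
Systematic placement gives 6 geometric isomers: NCS trans, Cl trans; NCS cis, Cl trans; NCS cis, Cl cis (3 arrangements, 2 chiral); NCS trans, Cl cis.
Of these, 2 lack any improper symmetry element and so occur as enantiomeric pairs, giving 6 + 2 = 8 stereoisomers in total.

8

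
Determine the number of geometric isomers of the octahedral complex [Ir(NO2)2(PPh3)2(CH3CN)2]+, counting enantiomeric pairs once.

The six octahedral sites form three mutually perpendicular trans pairs.
Systematic placement gives 5 geometric isomers: NO2 trans, PPh3 trans, CH3CN trans; NO2 cis, PPh3 cis, CH3CN trans; NO2 cis, PPh3 trans, CH3CN cis; NO2 cis, PPh3 cis, CH3CN cis (chiral); NO2 trans, PPh3 cis, CH3CN cis.

5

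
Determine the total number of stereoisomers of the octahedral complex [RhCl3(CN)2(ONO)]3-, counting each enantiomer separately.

An octahedron has six vertices in three trans pairs; every non-trans pair is cis.
There are 3 geometric isomers: Cl mer, CN trans; Cl fac, CN cis; Cl mer, CN cis.
Each arrangement has an internal mirror plane or centre of symmetry, so none is chiral.

3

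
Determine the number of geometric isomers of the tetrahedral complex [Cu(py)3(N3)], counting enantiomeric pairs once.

In a tetrahedral complex all four positions are equivalent and every pair of ligands is adjacent — there is no cis/trans distinction.
Only one geometric arrangement is possible.

1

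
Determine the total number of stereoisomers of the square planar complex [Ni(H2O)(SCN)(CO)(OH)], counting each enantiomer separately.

3

A square has two trans pairs of vertices; adjacent vertices are cis.
There are 3 geometric isomers: (CO/OH trans, H2O/SCN trans); (CO/SCN trans, H2O/OH trans); (CO/H2O trans, OH/SCN trans).
Each arrangement has an internal mirror plane or centre of symmetry, so none is chiral.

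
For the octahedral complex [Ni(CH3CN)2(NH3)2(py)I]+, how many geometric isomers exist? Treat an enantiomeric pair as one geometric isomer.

In an octahedral complex each vertex has one trans partner and four cis neighbours.
Working through the distinct placements yields 6 geometric isomers: CH3CN trans, NH3 cis; CH3CN trans, NH3 trans; CH3CN cis, NH3 cis (3 arrangements, 2 chiral); CH3CN cis, NH3 trans.

6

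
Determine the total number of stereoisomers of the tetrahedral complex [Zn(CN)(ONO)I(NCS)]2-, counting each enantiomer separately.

2

Only one geometric arrangement is possible; it has no improper symmetry element, so it exists as a pair of enantiomers (2 stereoisomers).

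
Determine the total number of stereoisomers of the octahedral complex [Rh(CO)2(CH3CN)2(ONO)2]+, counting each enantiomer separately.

The distinct arrangements are (5 in all): CO trans, CH3CN trans, ONO trans; CO cis, CH3CN trans, ONO cis; CO cis, CH3CN cis, ONO trans; CO cis, CH3CN cis, ONO cis (chiral); CO trans, CH3CN cis, ONO cis.
One of these lacks any improper symmetry element and so occurs as an enantiomeric pair, giving 5 + 1 = 6 stereoisomers in total.

6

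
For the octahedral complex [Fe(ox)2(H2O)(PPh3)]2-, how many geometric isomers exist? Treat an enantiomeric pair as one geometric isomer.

Each ox is bidentate and must span two cis positions.
The distinct arrangements are (2 in all): H2O and PPh3 mutually trans; H2O and PPh3 mutually cis (chiral).

2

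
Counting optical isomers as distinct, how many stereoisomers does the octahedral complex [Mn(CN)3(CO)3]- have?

In an octahedral complex each vertex has one trans partner and four cis neighbours.
Working through the distinct placements yields 2 geometric isomers: CN mer; CN fac.
Each arrangement has an internal mirror plane or centre of symmetry, so none is chiral.

2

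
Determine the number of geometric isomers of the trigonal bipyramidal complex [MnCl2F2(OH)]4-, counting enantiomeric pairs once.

In a trigonal bipyramid the two axial positions differ from the three equatorial ones.
Systematic enumeration (placing each ligand type in turn and discarding arrangements equivalent by rotation or reflection) gives 5 geometric isomers.

5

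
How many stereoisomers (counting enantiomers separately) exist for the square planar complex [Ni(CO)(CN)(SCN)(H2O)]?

In a square planar complex each vertex has one trans partner and two cis neighbours.
The distinct arrangements are (3 in all): (CN/H2O trans, CO/SCN trans); (CN/SCN trans, CO/H2O trans); (CN/CO trans, H2O/SCN trans).
Each arrangement has an internal mirror plane or centre of symmetry, so none is chiral.

3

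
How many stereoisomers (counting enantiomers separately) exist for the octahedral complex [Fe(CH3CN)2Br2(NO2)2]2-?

6

The six octahedral sites form three mutually perpendicular trans pairs.
Systematic placement gives 5 geometric isomers: CH3CN trans, Br trans, NO2 trans; CH3CN cis, Br trans, NO2 cis; CH3CN cis, Br cis, NO2 trans; CH3CN cis, Br cis, NO2 cis (chiral); CH3CN trans, Br cis, NO2 cis.
One of these lacks any improper symmetry element and so occurs as an enantiomeric pair, giving 5 + 1 = 6 stereoisomers in total.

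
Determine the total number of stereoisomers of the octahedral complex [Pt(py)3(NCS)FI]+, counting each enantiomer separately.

In an octahedral complex each vertex has one trans partner and four cis neighbours.
There are 4 geometric isomers: py mer (3 arrangements); py fac (chiral).
One of these lacks any improper symmetry element and so occurs as an enantiomeric pair, giving 4 + 1 = 5 stereoisomers in total.

5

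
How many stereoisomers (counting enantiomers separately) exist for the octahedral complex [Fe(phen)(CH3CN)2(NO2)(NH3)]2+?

In an octahedral complex each vertex has one trans partner and four cis neighbours.
Each phen is bidentate and must span two cis positions.
Working through the distinct placements yields 4 geometric isomers: CH3CN trans; CH3CN cis (3 arrangements, 2 chiral).
Of these, 2 lack any improper symmetry element and so occur as enantiomeric pairs, giving 4 + 2 = 6 stereoisomers in total.

6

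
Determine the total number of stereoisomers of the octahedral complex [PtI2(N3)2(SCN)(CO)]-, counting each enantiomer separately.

8

In an octahedral complex each vertex has one trans partner and four cis neighbours.
Systematic placement gives 6 geometric isomers: I cis, N3 cis (3 arrangements, 2 chiral); I cis, N3 trans; I trans, N3 cis; I trans, N3 trans.
Of these, 2 lack any improper symmetry element and so occur as enantiomeric pairs, giving 6 + 2 = 8 stereoisomers in total.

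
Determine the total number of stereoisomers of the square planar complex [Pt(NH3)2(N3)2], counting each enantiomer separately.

2

A square has two trans pairs of vertices; adjacent vertices are cis.
The distinct arrangements are (2 in all): NH3 cis; NH3 trans.
Each arrangement has an internal mirror plane or centre of symmetry, so none is chiral.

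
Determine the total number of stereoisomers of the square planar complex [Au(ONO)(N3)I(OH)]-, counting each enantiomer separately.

3

A square has two trans pairs of vertices; adjacent vertices are cis.
There are 3 geometric isomers: (I/OH trans, N3/ONO trans); (I/ONO trans, N3/OH trans); (I/N3 trans, OH/ONO trans).
Each arrangement has an internal mirror plane or centre of symmetry, so none is chiral.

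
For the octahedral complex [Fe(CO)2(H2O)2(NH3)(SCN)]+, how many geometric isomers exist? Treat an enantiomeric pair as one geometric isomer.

6

An octahedron has six vertices in three trans pairs; every non-trans pair is cis.
Working through the distinct placements yields 6 geometric isomers: CO trans, H2O trans; CO trans, H2O cis; CO cis, H2O cis (3 arrangements, 2 chiral); CO cis, H2O trans.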